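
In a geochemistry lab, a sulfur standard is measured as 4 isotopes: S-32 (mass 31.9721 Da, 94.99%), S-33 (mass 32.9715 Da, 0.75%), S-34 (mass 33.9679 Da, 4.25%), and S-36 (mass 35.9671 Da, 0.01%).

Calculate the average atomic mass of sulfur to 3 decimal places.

32.065 Da

The abundance-weighted mean is 0.9499 × 31.9721 + 0.0075 × 32.9715 + 0.0425 × 33.9679 + 0.0001 × 35.9671
= 30.37030 + 0.24729 + 1.44364 + 0.00360 = 32.06483 Da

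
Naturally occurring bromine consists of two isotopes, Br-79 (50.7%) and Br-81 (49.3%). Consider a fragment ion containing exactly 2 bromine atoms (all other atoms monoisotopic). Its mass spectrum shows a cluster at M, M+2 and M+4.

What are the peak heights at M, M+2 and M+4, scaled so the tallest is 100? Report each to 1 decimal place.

51.4 : 100.0 : 48.6

Expanding (0.507 + 0.493)^2:
P(M) = 0.507^2 = 0.257049
P(M+2) = 2 × 0.507^1 × 0.493^1 = 0.499902
P(M+4) = 0.493^2 = 0.243049
The M+2 peak is largest (0.499902); scaling to 100 gives 51.4 : 100.0 : 48.6.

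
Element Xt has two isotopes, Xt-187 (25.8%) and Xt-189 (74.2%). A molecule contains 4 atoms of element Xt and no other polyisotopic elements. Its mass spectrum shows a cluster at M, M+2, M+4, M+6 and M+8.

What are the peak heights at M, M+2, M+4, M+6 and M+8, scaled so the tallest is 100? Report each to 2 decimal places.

Expanding (0.258 + 0.742)^4:
P(M) = 0.258^4 = 0.004431
P(M+2) = 4 × 0.258^3 × 0.742^1 = 0.050971
P(M+4) = 6 × 0.258^2 × 0.742^2 = 0.219886
P(M+6) = 4 × 0.258^1 × 0.742^3 = 0.421591
P(M+8) = 0.742^4 = 0.303121
The M+6 peak is largest (0.421591); scaling to 100 gives 1.05 : 12.09 : 52.16 : 100.00 : 71.90.

1.05 : 12.09 : 52.16 : 100.00 : 71.90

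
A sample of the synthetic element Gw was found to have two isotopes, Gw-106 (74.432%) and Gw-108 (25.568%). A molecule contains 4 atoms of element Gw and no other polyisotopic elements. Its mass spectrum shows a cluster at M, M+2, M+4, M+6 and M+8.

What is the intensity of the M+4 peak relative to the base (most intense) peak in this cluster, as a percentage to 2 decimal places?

51.53%

(0.74432 + 0.25568)^4 gives M 0.3069, M+2 0.4217, M+4 0.2173, M+6 0.0498, M+8 0.0043; the largest is M+2.
P(M+2) = C(4,1) × 0.74432^3 × 0.25568^1 = 4 × 0.41236241 × 0.25568 = 0.421731 (base)
P(M+4) = C(4,2) × 0.74432^2 × 0.25568^2 = 6 × 0.55401226 × 0.06537226 = 0.217302
Relative intensity = 0.217302 / 0.421731 × 100 = 51.53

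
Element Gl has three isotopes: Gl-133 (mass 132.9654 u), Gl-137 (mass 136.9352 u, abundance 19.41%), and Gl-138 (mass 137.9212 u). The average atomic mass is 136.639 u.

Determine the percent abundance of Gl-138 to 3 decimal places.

Let x and y be the fractions of Gl-133 and Gl-138. Then x + y = 1 − 0.1941 = 0.8059 and 132.9654x + 137.9212y = 136.639 − 0.1941×136.9352 = 110.05987768.
Substituting: 132.9654x + 137.9212(0.8059 − x) = 110.05987768
(132.9654 − 137.9212)x = -1.0908174  ⇒  x = 0.22011, y = 0.58579
Gl-133: 22.011%, Gl-138: 58.579%.

58.579%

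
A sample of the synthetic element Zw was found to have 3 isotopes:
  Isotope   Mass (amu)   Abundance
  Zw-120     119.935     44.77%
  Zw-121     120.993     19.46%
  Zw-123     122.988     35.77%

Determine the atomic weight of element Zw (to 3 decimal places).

121.233 amu

The abundance-weighted mean is 0.4477 × 119.935 + 0.1946 × 120.993 + 0.3577 × 122.988
= 53.6949 + 23.5452 + 43.9928 = 121.2329 amu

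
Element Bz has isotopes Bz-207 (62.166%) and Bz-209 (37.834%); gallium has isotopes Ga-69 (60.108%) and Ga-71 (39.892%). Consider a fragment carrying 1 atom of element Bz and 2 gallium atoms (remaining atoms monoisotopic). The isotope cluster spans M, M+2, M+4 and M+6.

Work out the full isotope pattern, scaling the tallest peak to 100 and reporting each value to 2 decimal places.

Element Bz pattern (n=1): 0.62166 : 0.37834
Gallium pattern (n=2): 0.36129717 : 0.47956567 : 0.15913717
Convolve the two distributions (both contribute in 2-u steps):
  M: 0.62166×0.36129717 = 0.224604
  M+2: 0.62166×0.47956567 + 0.37834×0.36129717 = 0.434820
  M+4: 0.62166×0.15913717 + 0.37834×0.47956567 = 0.280368
  M+6: 0.37834×0.15913717 = 0.060208
Scale to base peak (0.434820) = 100: 51.65 : 100.00 : 64.48 : 13.85

51.65 : 100.00 : 64.48 : 13.85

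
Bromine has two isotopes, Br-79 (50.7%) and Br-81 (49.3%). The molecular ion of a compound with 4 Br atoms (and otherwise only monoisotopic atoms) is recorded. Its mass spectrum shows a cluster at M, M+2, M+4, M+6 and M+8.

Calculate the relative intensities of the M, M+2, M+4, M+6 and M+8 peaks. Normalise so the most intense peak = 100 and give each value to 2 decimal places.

17.63 : 68.56 : 100.00 : 64.83 : 15.76

Each Br atom is independently Br-79 (p = 0.507) or Br-81 (q = 0.493); the cluster is the binomial expansion (p + q)^4.
P(M) = 0.507^4 = 0.066074
P(M+2) = 4 × 0.507^3 × 0.493^1 = 0.256999
P(M+4) = 6 × 0.507^2 × 0.493^2 = 0.374853
P(M+6) = 4 × 0.507^1 × 0.493^3 = 0.243001
P(M+8) = 0.493^4 = 0.059073
The M+4 peak is largest (0.374853); scaling to 100 gives 17.63 : 68.56 : 100.00 : 64.83 : 15.76.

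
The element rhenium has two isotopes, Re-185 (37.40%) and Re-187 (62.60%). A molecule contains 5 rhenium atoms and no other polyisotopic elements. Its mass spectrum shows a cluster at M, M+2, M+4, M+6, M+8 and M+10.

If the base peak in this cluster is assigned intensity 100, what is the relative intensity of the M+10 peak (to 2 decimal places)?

(0.3740 + 0.6260)^5 gives M 0.0073, M+2 0.0612, M+4 0.2050, M+6 0.3431, M+8 0.2872, M+10 0.0961; the largest is M+6.
P(M+6) = C(5,3) × 0.3740^2 × 0.6260^3 = 10 × 0.139876 × 0.24531438 = 0.343136 (base)
P(M+10) = C(5,5) × 0.3740^0 × 0.6260^5 = 1 × 1.0000 × 0.09613282 = 0.096133
Relative intensity = 0.096133 / 0.343136 × 100 = 28.02

28.02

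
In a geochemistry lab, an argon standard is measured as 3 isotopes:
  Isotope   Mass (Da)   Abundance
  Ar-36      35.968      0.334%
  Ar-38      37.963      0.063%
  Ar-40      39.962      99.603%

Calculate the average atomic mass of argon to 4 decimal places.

The abundance-weighted mean is 0.00334 × 35.968 + 0.00063 × 37.963 + 0.99603 × 39.962
= 0.12013 + 0.02392 + 39.80335 = 39.94740 Da

39.9474 Da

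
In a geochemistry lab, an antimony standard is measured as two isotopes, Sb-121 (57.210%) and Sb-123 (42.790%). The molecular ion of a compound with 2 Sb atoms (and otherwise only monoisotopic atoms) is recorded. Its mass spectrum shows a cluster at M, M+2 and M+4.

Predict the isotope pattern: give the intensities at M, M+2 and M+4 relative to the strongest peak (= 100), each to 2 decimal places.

Expanding (0.57210 + 0.42790)^2:
P(M) = 0.57210^2 = 0.327298
P(M+2) = 2 × 0.57210^1 × 0.42790^1 = 0.489603
P(M+4) = 0.42790^2 = 0.183098
The M+2 peak is largest (0.489603); scaling to 100 gives 66.85 : 100.00 : 37.40.

66.85 : 100.00 : 37.40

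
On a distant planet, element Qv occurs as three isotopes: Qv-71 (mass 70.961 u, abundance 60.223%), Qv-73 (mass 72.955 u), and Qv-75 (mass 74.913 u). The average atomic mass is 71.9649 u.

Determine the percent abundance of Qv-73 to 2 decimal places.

The remaining 39.777% is split between Qv-73 (fraction x) and Qv-75 (fraction 0.39777 − x).
Substituting: 72.955x + 74.913(0.39777 − x) = 29.23005697
(72.955 − 74.913)x = -0.56808704  ⇒  x = 0.29014, y = 0.10763
Qv-73: 29.01%, Qv-75: 10.76%.

29.01%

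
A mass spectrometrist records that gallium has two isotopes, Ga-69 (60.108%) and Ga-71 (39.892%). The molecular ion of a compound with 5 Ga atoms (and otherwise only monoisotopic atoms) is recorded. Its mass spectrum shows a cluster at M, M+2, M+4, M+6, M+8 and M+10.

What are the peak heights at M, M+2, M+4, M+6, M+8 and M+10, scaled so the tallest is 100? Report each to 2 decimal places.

22.70 : 75.34 : 100.00 : 66.37 : 22.02 : 2.92

Each Ga atom is independently Ga-69 (p = 0.60108) or Ga-71 (q = 0.39892); the cluster is the binomial expansion (p + q)^5.
P(M) = 0.60108^5 = 0.078462
P(M+2) = 5 × 0.60108^4 × 0.39892^1 = 0.260366
P(M+4) = 10 × 0.60108^3 × 0.39892^2 = 0.345596
P(M+6) = 10 × 0.60108^2 × 0.39892^3 = 0.229362
P(M+8) = 5 × 0.60108^1 × 0.39892^4 = 0.076111
P(M+10) = 0.39892^5 = 0.010103
The M+4 peak is largest (0.345596); scaling to 100 gives 22.70 : 75.34 : 100.00 : 66.37 : 22.02 : 2.92.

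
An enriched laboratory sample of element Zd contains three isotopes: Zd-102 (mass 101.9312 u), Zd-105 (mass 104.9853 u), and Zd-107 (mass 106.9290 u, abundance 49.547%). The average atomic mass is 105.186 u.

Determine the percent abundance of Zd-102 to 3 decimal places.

The remaining 50.453% is split between Zd-102 (fraction x) and Zd-105 (fraction 0.50453 − x).
Substituting: 101.9312x + 104.9853(0.50453 − x) = 52.20588837
(101.9312 − 104.9853)x = -0.762345039  ⇒  x = 0.24961, y = 0.25492
Zd-102: 24.961%, Zd-105: 25.492%.

24.961%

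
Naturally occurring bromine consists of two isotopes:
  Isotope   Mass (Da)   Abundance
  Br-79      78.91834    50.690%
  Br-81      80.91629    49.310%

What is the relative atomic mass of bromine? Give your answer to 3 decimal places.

Ar = Σ fᵢ·mᵢ = 0.50690 × 78.91834 + 0.49310 × 80.91629
= 40.003707 + 39.899823 = 79.903530 Da

79.904 Da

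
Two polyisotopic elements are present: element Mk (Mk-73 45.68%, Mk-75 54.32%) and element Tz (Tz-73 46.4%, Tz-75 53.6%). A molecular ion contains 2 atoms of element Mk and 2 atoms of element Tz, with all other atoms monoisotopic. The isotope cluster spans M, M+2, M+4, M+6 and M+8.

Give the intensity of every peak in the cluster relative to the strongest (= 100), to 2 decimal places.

12.13 : 56.88 : 100.00 : 78.13 : 22.89

Element Mk pattern (n=2): 0.20866624 : 0.49626752 : 0.29506624
Element Tz pattern (n=2): 0.215296 : 0.497408 : 0.287296
Convolve the two distributions (both contribute in 2-u steps):
  M: 0.20866624×0.215296 = 0.044925
  M+2: 0.20866624×0.497408 + 0.49626752×0.215296 = 0.210637
  M+4: 0.20866624×0.287296 + 0.49626752×0.497408 + 0.29506624×0.215296 = 0.370323
  M+6: 0.49626752×0.287296 + 0.29506624×0.497408 = 0.289344
  M+8: 0.29506624×0.287296 = 0.084771
Scale to base peak (0.370323) = 100: 12.13 : 56.88 : 100.00 : 78.13 : 22.89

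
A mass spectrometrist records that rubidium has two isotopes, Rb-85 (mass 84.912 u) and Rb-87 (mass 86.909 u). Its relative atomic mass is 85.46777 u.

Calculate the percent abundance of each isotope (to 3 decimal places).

Writing the weighted mean with unknown fraction x of Rb-85:
84.912·x + 86.909·(1 − x) = 85.46777
(84.912 − 86.909)·x = 85.46777 − 86.909
x = -1.44123 / -1.997 = 0.72170 → 72.170% Rb-85, 27.830% Rb-87.

Rb-85: 72.170%, Rb-87: 27.830%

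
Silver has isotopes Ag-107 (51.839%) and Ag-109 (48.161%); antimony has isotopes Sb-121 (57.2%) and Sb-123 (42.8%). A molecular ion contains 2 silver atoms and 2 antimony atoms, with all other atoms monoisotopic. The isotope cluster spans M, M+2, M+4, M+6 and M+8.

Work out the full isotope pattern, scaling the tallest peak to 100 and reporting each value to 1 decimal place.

23.8 : 79.8 : 100.0 : 55.5 : 11.5

Silver pattern (n=2): 0.26872819 : 0.49932362 : 0.23194819
Antimony pattern (n=2): 0.327184 : 0.489632 : 0.183184
Convolve the two distributions (both contribute in 2-u steps):
  M: 0.26872819×0.327184 = 0.087924
  M+2: 0.26872819×0.489632 + 0.49932362×0.327184 = 0.294949
  M+4: 0.26872819×0.183184 + 0.49932362×0.489632 + 0.23194819×0.327184 = 0.369601
  M+6: 0.49932362×0.183184 + 0.23194819×0.489632 = 0.205037
  M+8: 0.23194819×0.183184 = 0.042489
Scale to base peak (0.369601) = 100: 23.8 : 79.8 : 100.0 : 55.5 : 11.5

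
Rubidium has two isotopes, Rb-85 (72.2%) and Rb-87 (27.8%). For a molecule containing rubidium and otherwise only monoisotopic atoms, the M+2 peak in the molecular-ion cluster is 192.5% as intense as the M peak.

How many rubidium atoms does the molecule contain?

5

With n Rb atoms, P(M+2)/P(M) = C(n,1)·p^(n−1)q / p^n = n·q/p = n · 0.278/0.722.
n = 1.925 × 0.722/0.278 = 5.00 ≈ 5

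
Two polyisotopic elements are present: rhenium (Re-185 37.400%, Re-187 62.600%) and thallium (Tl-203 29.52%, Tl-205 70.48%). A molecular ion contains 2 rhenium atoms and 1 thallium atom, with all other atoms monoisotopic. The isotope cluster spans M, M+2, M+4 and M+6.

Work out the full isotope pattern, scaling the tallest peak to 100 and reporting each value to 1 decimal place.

Rhenium pattern (n=2): 0.139876 : 0.468248 : 0.391876
Thallium pattern (n=1): 0.2952 : 0.7048
Convolve the two distributions (both contribute in 2-u steps):
  M: 0.139876×0.2952 = 0.041291
  M+2: 0.139876×0.7048 + 0.468248×0.2952 = 0.236811
  M+4: 0.468248×0.7048 + 0.391876×0.2952 = 0.445703
  M+6: 0.391876×0.7048 = 0.276194
Scale to base peak (0.445703) = 100: 9.3 : 53.1 : 100.0 : 62.0

9.3 : 53.1 : 100.0 : 62.0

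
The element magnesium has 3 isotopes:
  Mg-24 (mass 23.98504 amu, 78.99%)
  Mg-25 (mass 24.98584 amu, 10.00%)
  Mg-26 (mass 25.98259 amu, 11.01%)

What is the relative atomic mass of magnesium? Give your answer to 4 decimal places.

24.3051 amu

Weight each isotope mass by its fractional abundance: 0.7899 × 23.98504 + 0.1000 × 24.98584 + 0.1101 × 25.98259
= 18.945783 + 2.498584 + 2.860683 = 24.305050 amu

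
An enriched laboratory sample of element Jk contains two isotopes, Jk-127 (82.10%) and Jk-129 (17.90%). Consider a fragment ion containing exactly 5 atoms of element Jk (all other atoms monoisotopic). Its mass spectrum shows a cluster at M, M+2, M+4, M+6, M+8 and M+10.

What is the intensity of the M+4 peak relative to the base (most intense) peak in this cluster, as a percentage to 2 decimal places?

43.61%

Binomial terms of (0.8210 + 0.1790)^5: M 0.3730, M+2 0.4066, M+4 0.1773, M+6 0.0387, M+8 0.0042, M+10 0.0002 → M+2 is the base peak.
P(M+2) = C(5,1) × 0.8210^4 × 0.1790^1 = 5 × 0.45433127 × 0.1790 = 0.406626 (base)
P(M+4) = C(5,2) × 0.8210^3 × 0.1790^2 = 10 × 0.55338766 × 0.032041 = 0.177311
Relative intensity = 0.177311 / 0.406626 × 100 = 43.61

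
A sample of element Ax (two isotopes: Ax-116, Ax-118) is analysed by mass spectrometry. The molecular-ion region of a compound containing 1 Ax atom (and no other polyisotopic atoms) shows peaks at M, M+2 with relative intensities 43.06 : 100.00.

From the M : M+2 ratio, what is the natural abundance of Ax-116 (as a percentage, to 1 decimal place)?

Let p = fractional abundance of Ax-116. I(M+2)/I(M) = [C(1,1)·p^0·(1−p)] / p^1 = 1·(1−p)/p = 100.00/43.06 = 2.3223
(1−p)/p = 2.3223/1 = 2.3223  ⇒  p = 1/(1 + 2.3223) = 0.3010
Ax-116: 30.1%, Ax-118: 69.9%.

30.1%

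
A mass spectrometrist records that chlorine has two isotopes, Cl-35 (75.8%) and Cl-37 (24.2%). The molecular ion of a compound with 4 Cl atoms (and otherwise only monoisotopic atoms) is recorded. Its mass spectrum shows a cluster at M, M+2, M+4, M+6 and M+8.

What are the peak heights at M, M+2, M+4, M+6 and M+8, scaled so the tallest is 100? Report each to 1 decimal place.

78.3 : 100.0 : 47.9 : 10.2 : 0.8

The 4 Cl atoms are independent, so intensities follow the terms of (0.758 + 0.242)^4.
P(M) = 0.758^4 = 0.330124
P(M+2) = 4 × 0.758^3 × 0.242^1 = 0.421583
P(M+4) = 6 × 0.758^2 × 0.242^2 = 0.201893
P(M+6) = 4 × 0.758^1 × 0.242^3 = 0.042971
P(M+8) = 0.242^4 = 0.003430
The M+2 peak is largest (0.421583); scaling to 100 gives 78.3 : 100.0 : 47.9 : 10.2 : 0.8.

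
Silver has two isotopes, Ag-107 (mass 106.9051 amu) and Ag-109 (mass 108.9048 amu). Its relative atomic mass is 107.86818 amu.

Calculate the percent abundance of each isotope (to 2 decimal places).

Writing the weighted mean with unknown fraction x of Ag-107:
106.9051·x + 108.9048·(1 − x) = 107.86818
(106.9051 − 108.9048)·x = 107.86818 − 108.9048
x = -1.03662 / -1.9997 = 0.51839 → 51.84% Ag-107, 48.16% Ag-109.

Ag-107: 51.84%, Ag-109: 48.16%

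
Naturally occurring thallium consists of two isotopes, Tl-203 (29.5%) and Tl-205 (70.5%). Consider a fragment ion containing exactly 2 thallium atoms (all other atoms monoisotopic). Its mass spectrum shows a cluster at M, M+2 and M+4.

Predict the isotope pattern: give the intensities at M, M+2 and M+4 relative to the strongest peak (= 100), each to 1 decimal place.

Each Tl atom is independently Tl-203 (p = 0.295) or Tl-205 (q = 0.705); the cluster is the binomial expansion (p + q)^2.
P(M) = 0.295^2 = 0.087025
P(M+2) = 2 × 0.295^1 × 0.705^1 = 0.415950
P(M+4) = 0.705^2 = 0.497025
The M+4 peak is largest (0.497025); scaling to 100 gives 17.5 : 83.7 : 100.0.

17.5 : 83.7 : 100.0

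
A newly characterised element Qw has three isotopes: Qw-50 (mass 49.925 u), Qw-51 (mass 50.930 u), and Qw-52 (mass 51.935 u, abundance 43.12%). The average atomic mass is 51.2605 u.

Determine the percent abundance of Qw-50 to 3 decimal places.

10.234%

Let x and y be the fractions of Qw-50 and Qw-51. Then x + y = 1 − 0.4312 = 0.5688 and 49.925x + 50.930y = 51.2605 − 0.4312×51.935 = 28.866128.
Substituting: 49.925x + 50.930(0.5688 − x) = 28.866128
(49.925 − 50.930)x = -0.102856  ⇒  x = 0.10234, y = 0.46646
Qw-50: 10.234%, Qw-51: 46.646%.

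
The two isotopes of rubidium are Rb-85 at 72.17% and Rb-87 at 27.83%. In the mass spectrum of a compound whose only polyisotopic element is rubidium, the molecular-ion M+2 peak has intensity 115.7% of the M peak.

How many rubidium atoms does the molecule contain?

3

For n independent Rb atoms, I(M+2)/I(M) = n · (abundance Rb-87) / (abundance Rb-85) = n · 0.2783/0.7217.
n = 1.157 × 0.7217/0.2783 = 3.00 ≈ 3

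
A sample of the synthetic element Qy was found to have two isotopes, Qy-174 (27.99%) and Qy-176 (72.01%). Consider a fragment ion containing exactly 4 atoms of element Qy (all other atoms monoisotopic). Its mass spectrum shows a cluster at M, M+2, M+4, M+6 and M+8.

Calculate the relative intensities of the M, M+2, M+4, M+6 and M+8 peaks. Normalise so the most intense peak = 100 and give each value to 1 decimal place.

1.5 : 15.1 : 58.3 : 100.0 : 64.3

Each Qy atom is independently Qy-174 (p = 0.2799) or Qy-176 (q = 0.7201); the cluster is the binomial expansion (p + q)^4.
P(M) = 0.2799^4 = 0.006138
P(M+2) = 4 × 0.2799^3 × 0.7201^1 = 0.063163
P(M+4) = 6 × 0.2799^2 × 0.7201^2 = 0.243749
P(M+6) = 4 × 0.2799^1 × 0.7201^3 = 0.418063
P(M+8) = 0.7201^4 = 0.268888
The M+6 peak is largest (0.418063); scaling to 100 gives 1.5 : 15.1 : 58.3 : 100.0 : 64.3.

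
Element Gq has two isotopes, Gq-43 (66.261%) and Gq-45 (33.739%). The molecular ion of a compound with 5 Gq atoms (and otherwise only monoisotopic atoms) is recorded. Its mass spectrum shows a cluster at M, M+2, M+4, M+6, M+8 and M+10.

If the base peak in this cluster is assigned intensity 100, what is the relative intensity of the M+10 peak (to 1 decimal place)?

(0.66261 + 0.33739)^5 gives M 0.1277, M+2 0.3252, M+4 0.3312, M+6 0.1686, M+8 0.0429, M+10 0.0044; the largest is M+4.
P(M+4) = C(5,2) × 0.66261^3 × 0.33739^2 = 10 × 0.29092025 × 0.11383201 = 0.331160 (base)
P(M+10) = C(5,5) × 0.66261^0 × 0.33739^5 = 1 × 1.0000 × 0.00437181 = 0.004372
Relative intensity = 0.004372 / 0.331160 × 100 = 1.3

1.3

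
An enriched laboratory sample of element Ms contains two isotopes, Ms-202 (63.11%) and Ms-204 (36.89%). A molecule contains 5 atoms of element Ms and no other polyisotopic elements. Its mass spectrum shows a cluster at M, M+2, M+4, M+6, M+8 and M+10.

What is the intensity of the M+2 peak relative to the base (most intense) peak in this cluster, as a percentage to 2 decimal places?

85.54%

Binomial terms of (0.6311 + 0.3689)^5: M 0.1001, M+2 0.2926, M+4 0.3421, M+6 0.2000, M+8 0.0584, M+10 0.0068 → M+4 is the base peak.
P(M+4) = C(5,2) × 0.6311^3 × 0.3689^2 = 10 × 0.25135906 × 0.13608721 = 0.342068 (base)
P(M+2) = C(5,1) × 0.6311^4 × 0.3689^1 = 5 × 0.1586327 × 0.3689 = 0.292598
Relative intensity = 0.292598 / 0.342068 × 100 = 85.54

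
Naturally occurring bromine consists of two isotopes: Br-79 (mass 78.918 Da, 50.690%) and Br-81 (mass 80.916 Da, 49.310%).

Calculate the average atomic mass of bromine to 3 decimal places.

Average mass = Σ (abundance × isotope mass) = 0.50690 × 78.918 + 0.49310 × 80.916
= 40.0035 + 39.8997 = 79.9032 Da

79.903 Da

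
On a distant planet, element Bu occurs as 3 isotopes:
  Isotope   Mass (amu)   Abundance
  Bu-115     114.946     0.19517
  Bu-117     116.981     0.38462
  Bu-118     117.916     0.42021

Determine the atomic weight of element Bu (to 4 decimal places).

116.9767 amu

Average mass = Σ (abundance × isotope mass) = 0.19517 × 114.946 + 0.38462 × 116.981 + 0.42021 × 117.916
= 22.43401 + 44.99323 + 49.54948 = 116.97672 amu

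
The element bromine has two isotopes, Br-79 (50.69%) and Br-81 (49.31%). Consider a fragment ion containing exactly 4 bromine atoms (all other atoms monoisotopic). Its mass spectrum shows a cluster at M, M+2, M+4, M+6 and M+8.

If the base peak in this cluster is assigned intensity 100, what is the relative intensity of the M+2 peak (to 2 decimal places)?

68.53

(0.5069 + 0.4931)^4 gives M 0.0660, M+2 0.2569, M+4 0.3749, M+6 0.2431, M+8 0.0591; the largest is M+4.
P(M+4) = C(4,2) × 0.5069^2 × 0.4931^2 = 6 × 0.25694761 × 0.24314761 = 0.374857 (base)
P(M+2) = C(4,1) × 0.5069^3 × 0.4931^1 = 4 × 0.13024674 × 0.4931 = 0.256899
Relative intensity = 0.256899 / 0.374857 × 100 = 68.53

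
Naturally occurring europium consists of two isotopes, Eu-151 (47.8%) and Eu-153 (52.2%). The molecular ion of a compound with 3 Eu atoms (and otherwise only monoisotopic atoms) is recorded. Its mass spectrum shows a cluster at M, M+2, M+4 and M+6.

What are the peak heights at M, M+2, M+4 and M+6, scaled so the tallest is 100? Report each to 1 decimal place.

28.0 : 91.6 : 100.0 : 36.4

Expanding (0.478 + 0.522)^3:
P(M) = 0.478^3 = 0.109215
P(M+2) = 3 × 0.478^2 × 0.522^1 = 0.357806
P(M+4) = 3 × 0.478^1 × 0.522^2 = 0.390742
P(M+6) = 0.522^3 = 0.142237
The M+4 peak is largest (0.390742); scaling to 100 gives 28.0 : 91.6 : 100.0 : 36.4.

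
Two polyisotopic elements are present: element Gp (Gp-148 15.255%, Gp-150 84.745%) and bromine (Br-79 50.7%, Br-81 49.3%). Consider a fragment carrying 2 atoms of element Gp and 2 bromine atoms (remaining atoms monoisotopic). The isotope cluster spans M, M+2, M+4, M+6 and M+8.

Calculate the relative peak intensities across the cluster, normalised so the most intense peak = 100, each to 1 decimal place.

Element Gp pattern (n=2): 0.0232715 : 0.258557 : 0.7181715
Bromine pattern (n=2): 0.257049 : 0.499902 : 0.243049
Convolve the two distributions (both contribute in 2-u steps):
  M: 0.0232715×0.257049 = 0.005982
  M+2: 0.0232715×0.499902 + 0.258557×0.257049 = 0.078095
  M+4: 0.0232715×0.243049 + 0.258557×0.499902 + 0.7181715×0.257049 = 0.319515
  M+6: 0.258557×0.243049 + 0.7181715×0.499902 = 0.421857
  M+8: 0.7181715×0.243049 = 0.174551
Scale to base peak (0.421857) = 100: 1.4 : 18.5 : 75.7 : 100.0 : 41.4

1.4 : 18.5 : 75.7 : 100.0 : 41.4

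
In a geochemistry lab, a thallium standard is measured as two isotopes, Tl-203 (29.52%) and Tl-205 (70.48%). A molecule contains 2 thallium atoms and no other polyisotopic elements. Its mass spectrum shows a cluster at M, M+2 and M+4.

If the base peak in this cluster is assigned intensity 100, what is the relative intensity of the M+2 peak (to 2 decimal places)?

Binomial terms of (0.2952 + 0.7048)^2: M 0.0871, M+2 0.4161, M+4 0.4967 → M+4 is the base peak.
P(M+4) = C(2,2) × 0.2952^0 × 0.7048^2 = 1 × 1.0000 × 0.49674304 = 0.496743 (base)
P(M+2) = C(2,1) × 0.2952^1 × 0.7048^1 = 2 × 0.2952 × 0.7048 = 0.416114
Relative intensity = 0.416114 / 0.496743 × 100 = 83.77

83.77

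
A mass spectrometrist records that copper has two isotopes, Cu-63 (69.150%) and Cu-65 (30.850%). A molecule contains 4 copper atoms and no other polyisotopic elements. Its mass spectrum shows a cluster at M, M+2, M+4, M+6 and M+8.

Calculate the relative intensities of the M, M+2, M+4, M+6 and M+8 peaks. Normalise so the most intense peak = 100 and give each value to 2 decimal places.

56.04 : 100.00 : 66.92 : 19.90 : 2.22

The 4 Cu atoms are independent, so intensities follow the terms of (0.69150 + 0.30850)^4.
P(M) = 0.69150^4 = 0.228649
P(M+2) = 4 × 0.69150^3 × 0.30850^1 = 0.408030
P(M+4) = 6 × 0.69150^2 × 0.30850^2 = 0.273052
P(M+6) = 4 × 0.69150^1 × 0.30850^3 = 0.081212
P(M+8) = 0.30850^4 = 0.009058
The M+2 peak is largest (0.408030); scaling to 100 gives 56.04 : 100.00 : 66.92 : 19.90 : 2.22.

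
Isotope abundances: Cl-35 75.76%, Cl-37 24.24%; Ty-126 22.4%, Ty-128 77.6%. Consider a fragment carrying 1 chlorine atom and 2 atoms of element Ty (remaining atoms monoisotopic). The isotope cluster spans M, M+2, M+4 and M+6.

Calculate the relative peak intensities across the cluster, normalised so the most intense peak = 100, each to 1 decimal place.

Chlorine pattern (n=1): 0.7576 : 0.2424
Element Ty pattern (n=2): 0.050176 : 0.347648 : 0.602176
Convolve the two distributions (both contribute in 2-u steps):
  M: 0.7576×0.050176 = 0.038013
  M+2: 0.7576×0.347648 + 0.2424×0.050176 = 0.275541
  M+4: 0.7576×0.602176 + 0.2424×0.347648 = 0.540478
  M+6: 0.2424×0.602176 = 0.145967
Scale to base peak (0.540478) = 100: 7.0 : 51.0 : 100.0 : 27.0

7.0 : 51.0 : 100.0 : 27.0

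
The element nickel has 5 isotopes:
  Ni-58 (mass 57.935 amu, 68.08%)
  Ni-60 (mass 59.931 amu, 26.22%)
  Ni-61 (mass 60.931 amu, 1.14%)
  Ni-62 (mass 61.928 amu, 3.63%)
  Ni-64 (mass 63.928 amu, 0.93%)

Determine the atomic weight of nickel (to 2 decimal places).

The abundance-weighted mean is 0.6808 × 57.935 + 0.2622 × 59.931 + 0.0114 × 60.931 + 0.0363 × 61.928 + 0.0093 × 63.928
= 39.4421 + 15.7139 + 0.6946 + 2.2480 + 0.5945 = 58.6931 amu

58.69 amu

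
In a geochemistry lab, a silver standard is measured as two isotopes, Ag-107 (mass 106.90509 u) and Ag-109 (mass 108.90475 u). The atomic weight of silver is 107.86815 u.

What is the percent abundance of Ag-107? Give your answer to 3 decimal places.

51.839%

With x = fraction of Ag-107 (so Ag-109 is 1 − x):
106.90509·x + 108.90475·(1 − x) = 107.86815
(106.90509 − 108.90475)·x = 107.86815 − 108.90475
x = -1.03660 / -1.99966 = 0.51839 → 51.839% Ag-107, 48.161% Ag-109.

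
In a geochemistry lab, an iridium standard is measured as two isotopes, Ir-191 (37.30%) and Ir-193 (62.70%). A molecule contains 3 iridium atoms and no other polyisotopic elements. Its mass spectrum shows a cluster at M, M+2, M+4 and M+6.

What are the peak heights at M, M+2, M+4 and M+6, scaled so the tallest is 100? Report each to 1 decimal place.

11.8 : 59.5 : 100.0 : 56.0

Expanding (0.3730 + 0.6270)^3:
P(M) = 0.3730^3 = 0.051895
P(M+2) = 3 × 0.3730^2 × 0.6270^1 = 0.261702
P(M+4) = 3 × 0.3730^1 × 0.6270^2 = 0.439911
P(M+6) = 0.6270^3 = 0.246492
The M+4 peak is largest (0.439911); scaling to 100 gives 11.8 : 59.5 : 100.0 : 56.0.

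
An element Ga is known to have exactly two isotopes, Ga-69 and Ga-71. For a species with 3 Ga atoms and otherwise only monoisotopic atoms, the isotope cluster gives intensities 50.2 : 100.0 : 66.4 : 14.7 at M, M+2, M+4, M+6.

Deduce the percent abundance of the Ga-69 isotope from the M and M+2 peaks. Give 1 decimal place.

Write p for the Ga-69 fraction. I(M+2)/I(M) = [C(3,1)·p^2·(1−p)] / p^3 = 3·(1−p)/p = 100.0/50.2 = 1.9920
(1−p)/p = 1.9920/3 = 0.6640  ⇒  p = 1/(1 + 0.6640) = 0.6010
Ga-69: 60.1%, Ga-71: 39.9%.

60.1%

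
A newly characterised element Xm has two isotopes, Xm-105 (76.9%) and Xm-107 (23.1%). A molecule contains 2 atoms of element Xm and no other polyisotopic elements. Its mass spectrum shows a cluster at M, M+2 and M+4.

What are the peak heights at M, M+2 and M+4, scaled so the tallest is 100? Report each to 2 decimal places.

Each Xm atom is independently Xm-105 (p = 0.769) or Xm-107 (q = 0.231); the cluster is the binomial expansion (p + q)^2.
P(M) = 0.769^2 = 0.591361
P(M+2) = 2 × 0.769^1 × 0.231^1 = 0.355278
P(M+4) = 0.231^2 = 0.053361
The M peak is largest (0.591361); scaling to 100 gives 100.00 : 60.08 : 9.02.

100.00 : 60.08 : 9.02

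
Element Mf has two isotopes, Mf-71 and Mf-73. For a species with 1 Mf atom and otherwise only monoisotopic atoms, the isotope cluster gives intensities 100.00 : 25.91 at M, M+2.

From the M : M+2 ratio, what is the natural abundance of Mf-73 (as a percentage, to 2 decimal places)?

20.58%

Let p = fractional abundance of Mf-71. I(M+2)/I(M) = [C(1,1)·p^0·(1−p)] / p^1 = 1·(1−p)/p = 25.91/100.00 = 0.2591
(1−p)/p = 0.2591/1 = 0.2591  ⇒  p = 1/(1 + 0.2591) = 0.7942
Mf-71: 79.42%, Mf-73: 20.58%.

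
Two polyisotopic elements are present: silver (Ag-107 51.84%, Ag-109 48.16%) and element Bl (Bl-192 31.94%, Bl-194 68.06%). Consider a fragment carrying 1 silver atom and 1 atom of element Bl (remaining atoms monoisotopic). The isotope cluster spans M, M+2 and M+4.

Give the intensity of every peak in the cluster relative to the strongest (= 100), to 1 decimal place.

Silver pattern (n=1): 0.5184 : 0.4816
Element Bl pattern (n=1): 0.3194 : 0.6806
Convolve the two distributions (both contribute in 2-u steps):
  M: 0.5184×0.3194 = 0.165577
  M+2: 0.5184×0.6806 + 0.4816×0.3194 = 0.506646
  M+4: 0.4816×0.6806 = 0.327777
Scale to base peak (0.506646) = 100: 32.7 : 100.0 : 64.7

32.7 : 100.0 : 64.7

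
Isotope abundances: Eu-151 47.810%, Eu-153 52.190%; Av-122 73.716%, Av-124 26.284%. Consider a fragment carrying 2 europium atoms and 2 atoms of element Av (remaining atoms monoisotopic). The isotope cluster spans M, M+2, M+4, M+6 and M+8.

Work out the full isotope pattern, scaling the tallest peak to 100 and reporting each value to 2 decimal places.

Europium pattern (n=2): 0.22857961 : 0.49904078 : 0.27237961
Element Av pattern (n=2): 0.54340487 : 0.38751027 : 0.06908487
Convolve the two distributions (both contribute in 2-u steps):
  M: 0.22857961×0.54340487 = 0.124211
  M+2: 0.22857961×0.38751027 + 0.49904078×0.54340487 = 0.359758
  M+4: 0.22857961×0.06908487 + 0.49904078×0.38751027 + 0.27237961×0.54340487 = 0.357187
  M+6: 0.49904078×0.06908487 + 0.27237961×0.38751027 = 0.140026
  M+8: 0.27237961×0.06908487 = 0.018817
Scale to base peak (0.359758) = 100: 34.53 : 100.00 : 99.29 : 38.92 : 5.23

34.53 : 100.00 : 99.29 : 38.92 : 5.23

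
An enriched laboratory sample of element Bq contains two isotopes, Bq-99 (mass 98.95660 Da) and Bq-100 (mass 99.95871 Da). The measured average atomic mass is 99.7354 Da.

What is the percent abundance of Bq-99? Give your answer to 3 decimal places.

22.284%

Let x be the fractional abundance of Bq-99; then Bq-100 has abundance 1 − x.
98.95660·x + 99.95871·(1 − x) = 99.7354
(98.95660 − 99.95871)·x = 99.7354 − 99.95871
x = -0.22331 / -1.00211 = 0.22284 → 22.284% Bq-99, 77.716% Bq-100.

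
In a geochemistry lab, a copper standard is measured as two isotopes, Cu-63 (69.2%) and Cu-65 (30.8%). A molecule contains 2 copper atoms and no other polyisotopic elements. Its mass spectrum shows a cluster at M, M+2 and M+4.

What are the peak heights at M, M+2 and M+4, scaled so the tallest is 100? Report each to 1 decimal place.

Each Cu atom is independently Cu-63 (p = 0.692) or Cu-65 (q = 0.308); the cluster is the binomial expansion (p + q)^2.
P(M) = 0.692^2 = 0.478864
P(M+2) = 2 × 0.692^1 × 0.308^1 = 0.426272
P(M+4) = 0.308^2 = 0.094864
The M peak is largest (0.478864); scaling to 100 gives 100.0 : 89.0 : 19.8.

100.0 : 89.0 : 19.8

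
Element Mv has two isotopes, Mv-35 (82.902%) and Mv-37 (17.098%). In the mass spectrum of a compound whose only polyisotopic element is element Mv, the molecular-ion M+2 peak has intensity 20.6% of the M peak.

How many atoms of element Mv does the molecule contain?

1

With n Mv atoms, P(M+2)/P(M) = C(n,1)·p^(n−1)q / p^n = n·q/p = n · 0.17098/0.82902.
n = 0.206 × 0.82902/0.17098 = 1.00 ≈ 1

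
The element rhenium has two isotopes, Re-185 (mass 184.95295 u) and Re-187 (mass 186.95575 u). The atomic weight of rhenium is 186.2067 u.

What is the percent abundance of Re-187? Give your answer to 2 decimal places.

Writing the weighted mean with unknown fraction x of Re-185:
184.95295·x + 186.95575·(1 − x) = 186.2067
(184.95295 − 186.95575)·x = 186.2067 − 186.95575
x = -0.74905 / -2.00280 = 0.37400 → 37.40% Re-185, 62.60% Re-187.

62.60%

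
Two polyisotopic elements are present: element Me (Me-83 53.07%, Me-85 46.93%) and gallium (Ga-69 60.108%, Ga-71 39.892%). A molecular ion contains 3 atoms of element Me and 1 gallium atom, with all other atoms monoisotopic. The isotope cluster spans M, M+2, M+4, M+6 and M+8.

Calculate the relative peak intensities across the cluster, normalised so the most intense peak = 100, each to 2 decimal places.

Element Me pattern (n=3): 0.14946767 : 0.39652446 : 0.35064807 : 0.1033598
Gallium pattern (n=1): 0.60108 : 0.39892
Convolve the two distributions (both contribute in 2-u steps):
  M: 0.14946767×0.60108 = 0.089842
  M+2: 0.14946767×0.39892 + 0.39652446×0.60108 = 0.297969
  M+4: 0.39652446×0.39892 + 0.35064807×0.60108 = 0.368949
  M+6: 0.35064807×0.39892 + 0.1033598×0.60108 = 0.202008
  M+8: 0.1033598×0.39892 = 0.041232
Scale to base peak (0.368949) = 100: 24.35 : 80.76 : 100.00 : 54.75 : 11.18

24.35 : 80.76 : 100.00 : 54.75 : 11.18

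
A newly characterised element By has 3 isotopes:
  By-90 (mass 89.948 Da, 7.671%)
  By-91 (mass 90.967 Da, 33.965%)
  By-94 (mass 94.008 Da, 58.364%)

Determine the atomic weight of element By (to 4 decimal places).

Average mass = Σ (abundance × isotope mass) = 0.07671 × 89.948 + 0.33965 × 90.967 + 0.58364 × 94.008
= 6.89991 + 30.89694 + 54.86683 = 92.66368 Da

92.6637 Da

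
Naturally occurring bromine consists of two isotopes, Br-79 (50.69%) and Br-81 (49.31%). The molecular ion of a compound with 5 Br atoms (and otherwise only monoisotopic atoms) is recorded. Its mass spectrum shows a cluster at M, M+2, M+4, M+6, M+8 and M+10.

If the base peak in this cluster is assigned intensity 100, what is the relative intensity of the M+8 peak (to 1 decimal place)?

47.3

(0.5069 + 0.4931)^5 gives M 0.0335, M+2 0.1628, M+4 0.3167, M+6 0.3081, M+8 0.1498, M+10 0.0292; the largest is M+4.
P(M+4) = C(5,2) × 0.5069^3 × 0.4931^2 = 10 × 0.13024674 × 0.24314761 = 0.316692 (base)
P(M+8) = C(5,4) × 0.5069^1 × 0.4931^4 = 5 × 0.5069 × 0.05912076 = 0.149842
Relative intensity = 0.149842 / 0.316692 × 100 = 47.3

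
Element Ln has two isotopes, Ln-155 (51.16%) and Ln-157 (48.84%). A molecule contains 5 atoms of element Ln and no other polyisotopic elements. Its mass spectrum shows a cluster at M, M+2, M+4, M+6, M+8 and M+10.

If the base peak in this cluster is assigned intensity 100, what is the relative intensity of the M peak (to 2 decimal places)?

10.97

Binomial terms of (0.5116 + 0.4884)^5: M 0.0350, M+2 0.1673, M+4 0.3194, M+6 0.3049, M+8 0.1455, M+10 0.0278 → M+4 is the base peak.
P(M+4) = C(5,2) × 0.5116^3 × 0.4884^2 = 10 × 0.1339034 × 0.23853456 = 0.319406 (base)
P(M) = C(5,0) × 0.5116^5 × 0.4884^0 = 1 × 0.03504715 × 1.0000 = 0.035047
Relative intensity = 0.035047 / 0.319406 × 100 = 10.97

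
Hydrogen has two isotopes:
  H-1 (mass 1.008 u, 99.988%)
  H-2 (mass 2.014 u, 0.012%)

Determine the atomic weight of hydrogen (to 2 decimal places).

The abundance-weighted mean is 0.99988 × 1.008 + 0.00012 × 2.014
= 1.0079 + 0.0002 = 1.0081 u

1.01 u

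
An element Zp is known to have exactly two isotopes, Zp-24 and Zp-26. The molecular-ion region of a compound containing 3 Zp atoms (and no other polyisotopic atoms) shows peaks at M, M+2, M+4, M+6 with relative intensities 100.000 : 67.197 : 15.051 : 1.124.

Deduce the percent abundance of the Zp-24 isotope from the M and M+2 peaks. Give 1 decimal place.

81.7%

If p is the fraction of Zp that is Zp-24, then I(M+2)/I(M) = [C(3,1)·p^2·(1−p)] / p^3 = 3·(1−p)/p = 67.197/100.000 = 0.6720
(1−p)/p = 0.6720/3 = 0.2240  ⇒  p = 1/(1 + 0.2240) = 0.8170
Zp-24: 81.7%, Zp-26: 18.3%.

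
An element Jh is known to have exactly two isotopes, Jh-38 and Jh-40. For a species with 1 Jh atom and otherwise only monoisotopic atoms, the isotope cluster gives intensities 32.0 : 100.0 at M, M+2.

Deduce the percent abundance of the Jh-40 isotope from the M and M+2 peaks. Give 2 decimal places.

Let p = fractional abundance of Jh-38. I(M+2)/I(M) = [C(1,1)·p^0·(1−p)] / p^1 = 1·(1−p)/p = 100.0/32.0 = 3.1250
(1−p)/p = 3.1250/1 = 3.1250  ⇒  p = 1/(1 + 3.1250) = 0.2424
Jh-38: 24.24%, Jh-40: 75.76%.

75.76%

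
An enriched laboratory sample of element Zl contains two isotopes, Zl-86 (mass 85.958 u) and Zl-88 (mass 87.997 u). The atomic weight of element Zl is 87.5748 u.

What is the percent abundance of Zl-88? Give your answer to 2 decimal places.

79.29%

With x = fraction of Zl-86 (so Zl-88 is 1 − x):
85.958·x + 87.997·(1 − x) = 87.5748
(85.958 − 87.997)·x = 87.5748 − 87.997
x = -0.4222 / -2.039 = 0.20706 → 20.71% Zl-86, 79.29% Zl-88.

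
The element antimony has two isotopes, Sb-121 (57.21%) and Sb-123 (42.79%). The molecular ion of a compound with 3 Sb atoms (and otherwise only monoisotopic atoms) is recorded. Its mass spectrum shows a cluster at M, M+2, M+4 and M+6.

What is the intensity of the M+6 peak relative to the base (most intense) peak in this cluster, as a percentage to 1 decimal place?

Binomial terms of (0.5721 + 0.4279)^3: M 0.1872, M+2 0.4202, M+4 0.3143, M+6 0.0783 → M+2 is the base peak.
P(M+2) = C(3,1) × 0.5721^2 × 0.4279^1 = 3 × 0.32729841 × 0.4279 = 0.420153 (base)
P(M+6) = C(3,3) × 0.5721^0 × 0.4279^3 = 1 × 1.0000 × 0.07834781 = 0.078348
Relative intensity = 0.078348 / 0.420153 × 100 = 18.6

18.6%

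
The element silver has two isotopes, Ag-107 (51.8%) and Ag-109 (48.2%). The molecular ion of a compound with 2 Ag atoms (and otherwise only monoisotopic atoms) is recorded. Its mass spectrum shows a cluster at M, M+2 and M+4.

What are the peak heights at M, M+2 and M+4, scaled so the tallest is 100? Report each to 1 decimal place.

53.7 : 100.0 : 46.5

Each Ag atom is independently Ag-107 (p = 0.518) or Ag-109 (q = 0.482); the cluster is the binomial expansion (p + q)^2.
P(M) = 0.518^2 = 0.268324
P(M+2) = 2 × 0.518^1 × 0.482^1 = 0.499352
P(M+4) = 0.482^2 = 0.232324
The M+2 peak is largest (0.499352); scaling to 100 gives 53.7 : 100.0 : 46.5.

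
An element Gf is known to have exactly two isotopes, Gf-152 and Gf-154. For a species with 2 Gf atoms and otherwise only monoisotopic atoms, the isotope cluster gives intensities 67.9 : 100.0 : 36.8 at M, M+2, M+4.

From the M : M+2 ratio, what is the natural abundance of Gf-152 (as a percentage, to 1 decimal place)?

If p is the fraction of Gf that is Gf-152, then I(M+2)/I(M) = [C(2,1)·p^1·(1−p)] / p^2 = 2·(1−p)/p = 100.0/67.9 = 1.4728
(1−p)/p = 1.4728/2 = 0.7364  ⇒  p = 1/(1 + 0.7364) = 0.5759
Gf-152: 57.6%, Gf-154: 42.4%.

57.6%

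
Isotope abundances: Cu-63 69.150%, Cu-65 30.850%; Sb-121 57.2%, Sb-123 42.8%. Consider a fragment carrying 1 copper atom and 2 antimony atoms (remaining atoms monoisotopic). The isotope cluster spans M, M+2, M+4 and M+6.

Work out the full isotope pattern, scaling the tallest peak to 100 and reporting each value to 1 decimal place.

Copper pattern (n=1): 0.6915 : 0.3085
Antimony pattern (n=2): 0.327184 : 0.489632 : 0.183184
Convolve the two distributions (both contribute in 2-u steps):
  M: 0.6915×0.327184 = 0.226248
  M+2: 0.6915×0.489632 + 0.3085×0.327184 = 0.439517
  M+4: 0.6915×0.183184 + 0.3085×0.489632 = 0.277723
  M+6: 0.3085×0.183184 = 0.056512
Scale to base peak (0.439517) = 100: 51.5 : 100.0 : 63.2 : 12.9

51.5 : 100.0 : 63.2 : 12.9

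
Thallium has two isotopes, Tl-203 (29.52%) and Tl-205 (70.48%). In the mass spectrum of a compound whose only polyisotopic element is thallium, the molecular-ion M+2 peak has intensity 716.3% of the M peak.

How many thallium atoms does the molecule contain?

3

The M+2/M ratio from n Tl atoms is n · q/p = n · 0.7048/0.2952.
n = 7.163 × 0.2952/0.7048 = 3.00 ≈ 3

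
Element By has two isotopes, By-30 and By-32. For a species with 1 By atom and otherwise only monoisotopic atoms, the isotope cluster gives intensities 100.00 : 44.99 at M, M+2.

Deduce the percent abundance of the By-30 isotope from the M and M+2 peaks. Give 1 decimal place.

69.0%

Let p = fractional abundance of By-30. I(M+2)/I(M) = [C(1,1)·p^0·(1−p)] / p^1 = 1·(1−p)/p = 44.99/100.00 = 0.4499
(1−p)/p = 0.4499/1 = 0.4499  ⇒  p = 1/(1 + 0.4499) = 0.6897
By-30: 69.0%, By-32: 31.0%.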